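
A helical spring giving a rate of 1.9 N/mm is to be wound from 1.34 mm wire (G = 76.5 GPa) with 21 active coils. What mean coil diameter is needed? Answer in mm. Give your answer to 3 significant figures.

D = (Gd⁴/(8N_a·k))^(1/3) = (76.5×10³·1.34⁴/(8·21·1.9))^(1/3)
  = (772.712)^(1/3) = 9.1764 mm

9.18 mm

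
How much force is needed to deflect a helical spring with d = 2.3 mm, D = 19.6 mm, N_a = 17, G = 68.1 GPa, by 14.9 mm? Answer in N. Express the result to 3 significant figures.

k = Gd⁴/(8D³N_a) = (68.1×10³)(2.3⁴)/(8·19.6³·17) = 1.861 N/mm
F = k·δ = 1.861 × 14.9 = 27.729 N

27.7 N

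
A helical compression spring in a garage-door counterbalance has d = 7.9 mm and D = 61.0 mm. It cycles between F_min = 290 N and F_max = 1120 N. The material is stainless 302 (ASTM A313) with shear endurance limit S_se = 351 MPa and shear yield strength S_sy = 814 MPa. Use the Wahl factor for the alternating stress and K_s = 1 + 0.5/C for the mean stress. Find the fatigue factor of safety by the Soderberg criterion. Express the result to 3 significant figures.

C = D/d = 61.0/7.9 = 7.7215; K_W = (4C−1)/(4C−4)+0.615/C = 1.1912; K_s = 1+0.5/C = 1.0648
F_a = (F_max−F_min)/2 = 415 N; F_m = (F_max+F_min)/2 = 705 N
τ_a = K_W·8F_aD/(πd³) = 1.1912 × 130.75 = 155.75 MPa
τ_m = K_s·8F_mD/(πd³) = 1.0648 × 222.11 = 236.5 MPa
Soderberg: 1/n_f = τ_a/S_se + τ_m/S_sy = 155.75/351 + 236.5/814 = 0.44374 + 0.29054 = 0.73427
n_f = 1/0.73427 = 1.362

1.36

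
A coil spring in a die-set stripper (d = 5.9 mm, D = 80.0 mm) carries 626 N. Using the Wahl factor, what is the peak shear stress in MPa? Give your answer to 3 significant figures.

686 MPa

Spring index C = D/d = 80.0/5.9 = 13.5593
K_W = (4C−1)/(4C−4) + 0.615/C = 53.237/50.237 + 0.0454 = 1.1051
τ₀ = 8FD/(πd³) = 8·626·80.0/(π·5.9³) = 400640/645.22 = 620.94 MPa
τ_max = K·τ₀ = 1.1051 × 620.94 = 686.18 MPa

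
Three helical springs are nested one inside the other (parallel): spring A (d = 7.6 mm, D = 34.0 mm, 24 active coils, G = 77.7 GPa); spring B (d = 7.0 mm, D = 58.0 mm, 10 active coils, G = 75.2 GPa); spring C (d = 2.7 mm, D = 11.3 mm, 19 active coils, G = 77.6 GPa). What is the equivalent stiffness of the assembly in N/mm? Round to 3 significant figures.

k_A = Gd⁴/(8D³N_a) = (77.7×10³)(7.6⁴)/(8·34.0³·24) = 34.351 N/mm
k_B = Gd⁴/(8D³N_a) = (75.2×10³)(7.0⁴)/(8·58.0³·10) = 11.567 N/mm
k_C = Gd⁴/(8D³N_a) = (77.6×10³)(2.7⁴)/(8·11.3³·19) = 18.803 N/mm
Parallel: k_eq = 34.351 + 11.567 + 18.803 = 64.722 N/mm

64.7 N/mm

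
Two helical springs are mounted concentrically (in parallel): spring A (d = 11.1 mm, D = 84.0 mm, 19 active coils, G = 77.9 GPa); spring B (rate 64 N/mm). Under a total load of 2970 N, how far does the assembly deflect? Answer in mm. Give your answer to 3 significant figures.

k_A = Gd⁴/(8D³N_a) = (77.9×10³)(11.1⁴)/(8·84.0³·19) = 13.126 N/mm
Parallel: k_eq = 13.126 + 64 = 77.126 N/mm
δ = F/k_eq = 2970/77.126 = 38.508 mm

38.5 mm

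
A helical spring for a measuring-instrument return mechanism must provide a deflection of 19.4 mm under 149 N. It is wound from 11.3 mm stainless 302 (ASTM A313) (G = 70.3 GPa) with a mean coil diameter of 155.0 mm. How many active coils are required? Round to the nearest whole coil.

5

Required rate k = F/δ = 149/19.4 = 7.6804 N/mm
N_a = Gd⁴/(8D³k) = (70.3×10³ × 11.3⁴)/(8 × 155.0³ × 7.6804)
    = 1.14622e+09 / 2.28807e+08 = 5.01 → 5 coils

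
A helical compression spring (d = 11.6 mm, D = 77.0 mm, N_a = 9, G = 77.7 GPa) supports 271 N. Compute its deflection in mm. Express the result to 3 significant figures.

k = Gd⁴/(8D³N_a) = (77.7×10³)(11.6⁴)/(8·77.0³·9) = 42.8 N/mm
δ = F/k = 271 / 42.8 = 6.3317 mm

6.33 mm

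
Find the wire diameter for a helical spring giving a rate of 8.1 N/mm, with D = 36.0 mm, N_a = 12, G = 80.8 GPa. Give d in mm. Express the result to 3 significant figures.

4.60 mm

d = (8D³N_a·k / G)^(1/4) = (8·36.0³·12·8.1 / (80.8×10³))^0.25
  = (449.01)^0.25 = 4.6032 mm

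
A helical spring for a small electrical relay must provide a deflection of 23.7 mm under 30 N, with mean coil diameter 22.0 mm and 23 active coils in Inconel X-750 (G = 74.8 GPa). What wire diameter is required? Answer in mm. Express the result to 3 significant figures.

2.40 mm

Required rate k = F/δ = 30/23.7 = 1.2658 N/mm
d = (8D³N_a·k / G)^(1/4) = (8·22.0³·23·1.2658 / (74.8×10³))^0.25
  = (33.156)^0.25 = 2.3996 mm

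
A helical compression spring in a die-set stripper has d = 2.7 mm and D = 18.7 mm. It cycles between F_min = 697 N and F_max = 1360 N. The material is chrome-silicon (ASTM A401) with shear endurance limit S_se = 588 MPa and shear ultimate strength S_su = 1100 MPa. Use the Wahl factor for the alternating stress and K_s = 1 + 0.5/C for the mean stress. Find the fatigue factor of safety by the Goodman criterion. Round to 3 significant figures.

C = D/d = 18.7/2.7 = 6.9259; K_W = (4C−1)/(4C−4)+0.615/C = 1.2154; K_s = 1+0.5/C = 1.0722
F_a = (F_max−F_min)/2 = 331.5 N; F_m = (F_max+F_min)/2 = 1028.5 N
τ_a = K_W·8F_aD/(πd³) = 1.2154 × 802 = 974.72 MPa
τ_m = K_s·8F_mD/(πd³) = 1.0722 × 2488.3 = 2667.9 MPa
Goodman: 1/n_f = τ_a/S_se + τ_m/S_su = 974.72/588 + 2667.9/1100 = 1.65768 + 2.42535 = 4.083
n_f = 1/4.083 = 0.2449

0.245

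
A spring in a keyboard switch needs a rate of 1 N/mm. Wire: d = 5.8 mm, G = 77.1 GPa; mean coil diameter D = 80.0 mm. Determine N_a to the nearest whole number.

N_a = Gd⁴/(8D³k) = (77.1×10³ × 5.8⁴)/(8 × 80.0³ × 1)
    = 8.72502e+07 / 4.096e+06 = 21.3 → 21 coils

21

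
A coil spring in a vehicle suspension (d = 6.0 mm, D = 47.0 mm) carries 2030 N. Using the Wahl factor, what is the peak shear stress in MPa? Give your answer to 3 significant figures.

1340 MPa

Spring index C = D/d = 47.0/6.0 = 7.8333
K_W = (4C−1)/(4C−4) + 0.615/C = 30.333/27.333 + 0.0785 = 1.1883
τ₀ = 8FD/(πd³) = 8·2030·47.0/(π·6.0³) = 763280/678.58 = 1124.8 MPa
τ_max = K·τ₀ = 1.1883 × 1124.8 = 1336.6 MPa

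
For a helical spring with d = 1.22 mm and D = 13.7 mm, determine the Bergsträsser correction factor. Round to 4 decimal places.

1.1193

C = D/d = 13.7/1.22 = 11.2295
K_B = (4C+2)/(4C−3) = 46.918/41.918 = 1.1193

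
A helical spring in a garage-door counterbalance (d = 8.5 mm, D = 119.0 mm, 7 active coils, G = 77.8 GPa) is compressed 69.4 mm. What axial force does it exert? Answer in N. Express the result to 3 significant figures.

299 N

k = Gd⁴/(8D³N_a) = (77.8×10³)(8.5⁴)/(8·119.0³·7) = 4.3035 N/mm
F = k·δ = 4.3035 × 69.4 = 298.67 N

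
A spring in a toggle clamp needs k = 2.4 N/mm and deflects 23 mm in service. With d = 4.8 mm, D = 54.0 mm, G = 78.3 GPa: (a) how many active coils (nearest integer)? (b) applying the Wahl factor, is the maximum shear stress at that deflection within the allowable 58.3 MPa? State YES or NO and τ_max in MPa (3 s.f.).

(a) 14 coils; (b) NO, τ_max = 76.0 MPa

N_a = Gd⁴/(8D³k) = (78.3×10³)(4.8⁴)/(8·54.0³·2.4) = 13.75 → N_a = 14
Actual rate k = Gd⁴/(8D³·14) = 2.3568 N/mm
Working load F = kδ = 2.3568·23 = 54.207 N
C = 54.0/4.8 = 11.2500; K_W = (4C−1)/(4C−4)+0.615/C = 1.1278
τ_max = K_W·8FD/(πd³) = 1.1278·67.401 = 76.017 MPa
τ_max > 58.3 MPa → exceeds allowable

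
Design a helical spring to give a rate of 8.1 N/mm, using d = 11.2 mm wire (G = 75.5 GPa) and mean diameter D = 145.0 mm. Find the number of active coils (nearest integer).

6

N_a = Gd⁴/(8D³k) = (75.5×10³ × 11.2⁴)/(8 × 145.0³ × 8.1)
    = 1.18801e+09 / 1.97551e+08 = 6.014 → 6 coils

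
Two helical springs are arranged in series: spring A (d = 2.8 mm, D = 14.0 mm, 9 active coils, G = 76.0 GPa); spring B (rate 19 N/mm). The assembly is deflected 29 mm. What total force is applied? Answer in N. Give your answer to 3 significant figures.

306 N

k_A = Gd⁴/(8D³N_a) = (76.0×10³)(2.8⁴)/(8·14.0³·9) = 23.644 N/mm
Series: 1/k_eq = 1/23.644 + 1/19 = 0.094925; k_eq = 10.535 N/mm
F = k_eq·δ = 10.535·29 = 305.5 N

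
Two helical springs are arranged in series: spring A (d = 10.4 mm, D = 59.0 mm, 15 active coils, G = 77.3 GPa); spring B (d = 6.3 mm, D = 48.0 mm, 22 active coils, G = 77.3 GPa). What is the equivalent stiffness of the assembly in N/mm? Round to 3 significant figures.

5.34 N/mm

k_A = Gd⁴/(8D³N_a) = (77.3×10³)(10.4⁴)/(8·59.0³·15) = 36.692 N/mm
k_B = Gd⁴/(8D³N_a) = (77.3×10³)(6.3⁴)/(8·48.0³·22) = 6.2561 N/mm
Series: 1/k_eq = 1/36.692 + 1/6.2561 = 0.1871; k_eq = 5.3448 N/mm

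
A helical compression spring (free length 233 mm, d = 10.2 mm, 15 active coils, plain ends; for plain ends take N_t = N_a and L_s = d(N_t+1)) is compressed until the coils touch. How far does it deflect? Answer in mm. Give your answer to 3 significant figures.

69.8 mm

N_t = 15; L_s = 10.2·16 = 163.2 mm
δ_solid = L₀ − L_s = 233 − 163.2 = 69.8 mm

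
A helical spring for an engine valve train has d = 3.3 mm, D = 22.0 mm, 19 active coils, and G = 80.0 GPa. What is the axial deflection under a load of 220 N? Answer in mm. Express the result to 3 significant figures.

37.5 mm

k = Gd⁴/(8D³N_a) = (80.0×10³)(3.3⁴)/(8·22.0³·19) = 5.8618 N/mm
δ = F/k = 220 / 5.8618 = 37.531 mm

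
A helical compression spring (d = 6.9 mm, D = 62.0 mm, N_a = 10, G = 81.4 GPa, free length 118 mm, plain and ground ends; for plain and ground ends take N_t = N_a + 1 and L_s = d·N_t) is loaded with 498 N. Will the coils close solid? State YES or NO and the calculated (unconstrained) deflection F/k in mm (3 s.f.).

k = Gd⁴/(8D³N_a) = (81.4×10³)(6.9⁴)/(8·62.0³·10) = 9.6773 N/mm
N_t = 11; L_s = 6.9·11 = 75.9 mm; δ_solid = L₀ − L_s = 118 − 75.9 = 42.1 mm
δ = F/k = 498/9.6773 = 51.46 mm
δ ≥ δ_solid → spring goes solid

YES, δ = 51.5 mm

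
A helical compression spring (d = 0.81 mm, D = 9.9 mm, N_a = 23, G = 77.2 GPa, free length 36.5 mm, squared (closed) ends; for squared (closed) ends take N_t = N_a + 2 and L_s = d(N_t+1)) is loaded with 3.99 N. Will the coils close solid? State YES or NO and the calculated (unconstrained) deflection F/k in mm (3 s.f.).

k = Gd⁴/(8D³N_a) = (77.2×10³)(0.81⁴)/(8·9.9³·23) = 0.18614 N/mm
N_t = 25; L_s = 0.81·26 = 21.06 mm; δ_solid = L₀ − L_s = 36.5 − 21.06 = 15.44 mm
δ = F/k = 3.99/0.18614 = 21.436 mm
δ ≥ δ_solid → spring goes solid

YES, δ = 21.4 mm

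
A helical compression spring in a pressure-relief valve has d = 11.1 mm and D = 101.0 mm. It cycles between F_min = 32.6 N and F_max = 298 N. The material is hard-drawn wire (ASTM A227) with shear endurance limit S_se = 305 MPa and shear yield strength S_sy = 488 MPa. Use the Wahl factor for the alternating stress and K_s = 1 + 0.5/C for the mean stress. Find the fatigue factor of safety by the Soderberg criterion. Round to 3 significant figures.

C = D/d = 101.0/11.1 = 9.0991; K_W = (4C−1)/(4C−4)+0.615/C = 1.1602; K_s = 1+0.5/C = 1.0550
F_a = (F_max−F_min)/2 = 132.7 N; F_m = (F_max+F_min)/2 = 165.3 N
τ_a = K_W·8F_aD/(πd³) = 1.1602 × 24.955 = 28.953 MPa
τ_m = K_s·8F_mD/(πd³) = 1.0550 × 31.086 = 32.794 MPa
Soderberg: 1/n_f = τ_a/S_se + τ_m/S_sy = 28.953/305 + 32.794/488 = 0.09493 + 0.06720 = 0.16213
n_f = 1/0.16213 = 6.168

6.17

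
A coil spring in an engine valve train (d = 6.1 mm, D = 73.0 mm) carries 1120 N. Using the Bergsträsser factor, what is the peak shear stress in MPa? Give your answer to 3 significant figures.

1020 MPa

Spring index C = D/d = 73.0/6.1 = 11.9672
K_B = (4C+2)/(4C−3) = 49.869/44.869 = 1.1114
τ₀ = 8FD/(πd³) = 8·1120·73.0/(π·6.1³) = 654080/713.08 = 917.26 MPa
τ_max = K·τ₀ = 1.1114 × 917.26 = 1019.5 MPa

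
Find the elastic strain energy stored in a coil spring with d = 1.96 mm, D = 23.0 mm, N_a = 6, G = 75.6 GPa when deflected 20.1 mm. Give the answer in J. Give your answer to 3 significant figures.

k = Gd⁴/(8D³N_a) = (75.6×10³)(1.96⁴)/(8·23.0³·6) = 1.9104 N/mm
U = ½kδ² = 0.5 × 1.9104 × 20.1² = 385.91 N·mm = 0.38591 J

0.386 J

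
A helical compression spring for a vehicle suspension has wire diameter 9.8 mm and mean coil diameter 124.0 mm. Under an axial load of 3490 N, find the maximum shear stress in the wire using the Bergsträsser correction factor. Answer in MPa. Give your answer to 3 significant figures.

1290 MPa

Spring index C = D/d = 124.0/9.8 = 12.6531
K_B = (4C+2)/(4C−3) = 52.612/47.612 = 1.1050
τ₀ = 8FD/(πd³) = 8·3490·124.0/(π·9.8³) = 3.46208e+06/2956.8 = 1170.9 MPa
τ_max = K·τ₀ = 1.1050 × 1170.9 = 1293.8 MPa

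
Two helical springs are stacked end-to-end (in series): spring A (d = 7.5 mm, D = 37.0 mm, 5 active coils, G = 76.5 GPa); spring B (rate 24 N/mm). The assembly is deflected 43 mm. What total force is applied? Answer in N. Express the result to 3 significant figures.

k_A = Gd⁴/(8D³N_a) = (76.5×10³)(7.5⁴)/(8·37.0³·5) = 119.47 N/mm
Series: 1/k_eq = 1/119.47 + 1/24 = 0.050037; k_eq = 19.985 N/mm
F = k_eq·δ = 19.985·43 = 859.36 N

859 N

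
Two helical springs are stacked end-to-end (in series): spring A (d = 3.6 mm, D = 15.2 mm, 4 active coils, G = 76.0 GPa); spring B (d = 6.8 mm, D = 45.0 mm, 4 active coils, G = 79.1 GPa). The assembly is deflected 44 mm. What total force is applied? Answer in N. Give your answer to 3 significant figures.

1690 N

k_A = Gd⁴/(8D³N_a) = (76.0×10³)(3.6⁴)/(8·15.2³·4) = 113.59 N/mm
k_B = Gd⁴/(8D³N_a) = (79.1×10³)(6.8⁴)/(8·45.0³·4) = 58 N/mm
Series: 1/k_eq = 1/113.59 + 1/58 = 0.026045; k_eq = 38.395 N/mm
F = k_eq·δ = 38.395·44 = 1689.4 N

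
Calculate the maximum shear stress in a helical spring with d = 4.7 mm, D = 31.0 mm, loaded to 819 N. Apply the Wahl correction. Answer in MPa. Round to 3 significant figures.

764 MPa

Spring index C = D/d = 31.0/4.7 = 6.5957
K_W = (4C−1)/(4C−4) + 0.615/C = 25.383/22.383 + 0.0932 = 1.2273
τ₀ = 8FD/(πd³) = 8·819·31.0/(π·4.7³) = 203112/326.17 = 622.72 MPa
τ_max = K·τ₀ = 1.2273 × 622.72 = 764.25 MPa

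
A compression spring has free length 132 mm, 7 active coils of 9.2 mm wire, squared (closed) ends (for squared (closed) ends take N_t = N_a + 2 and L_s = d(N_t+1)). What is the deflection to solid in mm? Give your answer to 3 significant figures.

40.0 mm

N_t = 9; L_s = 9.2·10 = 92 mm
δ_solid = L₀ − L_s = 132 − 92 = 40 mm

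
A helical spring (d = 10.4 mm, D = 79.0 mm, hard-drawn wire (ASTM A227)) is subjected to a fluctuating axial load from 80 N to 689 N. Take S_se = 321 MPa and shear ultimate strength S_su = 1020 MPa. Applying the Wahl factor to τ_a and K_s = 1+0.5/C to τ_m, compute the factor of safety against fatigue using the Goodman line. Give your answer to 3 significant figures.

C = D/d = 79.0/10.4 = 7.5962; K_W = (4C−1)/(4C−4)+0.615/C = 1.1947; K_s = 1+0.5/C = 1.0658
F_a = (F_max−F_min)/2 = 304.5 N; F_m = (F_max+F_min)/2 = 384.5 N
τ_a = K_W·8F_aD/(πd³) = 1.1947 × 54.457 = 65.058 MPa
τ_m = K_s·8F_mD/(πd³) = 1.0658 × 68.764 = 73.291 MPa
Goodman: 1/n_f = τ_a/S_se + τ_m/S_su = 65.058/321 + 73.291/1020 = 0.20267 + 0.07185 = 0.27453
n_f = 1/0.27453 = 3.643

3.64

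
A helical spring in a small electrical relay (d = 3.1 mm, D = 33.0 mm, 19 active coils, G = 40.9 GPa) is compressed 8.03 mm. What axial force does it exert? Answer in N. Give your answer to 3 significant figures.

5.55 N

k = Gd⁴/(8D³N_a) = (40.9×10³)(3.1⁴)/(8·33.0³·19) = 0.69149 N/mm
F = k·δ = 0.69149 × 8.03 = 5.5526 N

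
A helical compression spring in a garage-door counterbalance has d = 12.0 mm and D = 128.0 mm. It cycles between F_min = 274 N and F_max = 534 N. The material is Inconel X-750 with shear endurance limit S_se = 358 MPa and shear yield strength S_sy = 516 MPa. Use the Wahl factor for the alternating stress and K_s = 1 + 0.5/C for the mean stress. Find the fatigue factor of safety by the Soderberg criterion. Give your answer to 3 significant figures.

4.30

C = D/d = 128.0/12.0 = 10.6667; K_W = (4C−1)/(4C−4)+0.615/C = 1.1352; K_s = 1+0.5/C = 1.0469
F_a = (F_max−F_min)/2 = 130 N; F_m = (F_max+F_min)/2 = 404 N
τ_a = K_W·8F_aD/(πd³) = 1.1352 × 24.522 = 27.838 MPa
τ_m = K_s·8F_mD/(πd³) = 1.0469 × 76.206 = 79.778 MPa
Soderberg: 1/n_f = τ_a/S_se + τ_m/S_sy = 27.838/358 + 79.778/516 = 0.07776 + 0.15461 = 0.23237
n_f = 1/0.23237 = 4.304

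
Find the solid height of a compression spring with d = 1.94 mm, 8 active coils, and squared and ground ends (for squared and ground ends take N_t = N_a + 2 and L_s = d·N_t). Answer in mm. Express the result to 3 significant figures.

squared and ground ends: N_t = N_a + 2 = 8 + 2 = 10
L_s = d·N_t = 1.94 × 10 = 19.4 mm

19.4 mm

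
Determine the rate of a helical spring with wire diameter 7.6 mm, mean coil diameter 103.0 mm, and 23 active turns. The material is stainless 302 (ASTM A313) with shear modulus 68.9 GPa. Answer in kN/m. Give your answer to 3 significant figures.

k = Gd⁴/(8D³N_a) = (68.9×10³ × 7.6⁴) / (8 × 103.0³ × 23)
  = 2.29865e+08 / 2.01062e+08 = 1.1433 N/mm

1.14 kN/m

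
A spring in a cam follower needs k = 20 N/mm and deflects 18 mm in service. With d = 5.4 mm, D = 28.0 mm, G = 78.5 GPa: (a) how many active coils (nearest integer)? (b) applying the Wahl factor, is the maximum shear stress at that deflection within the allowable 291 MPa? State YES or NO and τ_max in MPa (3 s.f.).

(a) 19 coils; (b) YES, τ_max = 212 MPa

N_a = Gd⁴/(8D³k) = (78.5×10³)(5.4⁴)/(8·28.0³·20) = 19 → N_a = 19
Actual rate k = Gd⁴/(8D³·19) = 20.004 N/mm
Working load F = kδ = 20.004·18 = 360.08 N
C = 28.0/5.4 = 5.1852; K_W = (4C−1)/(4C−4)+0.615/C = 1.2978
τ_max = K_W·8FD/(πd³) = 1.2978·163.05 = 211.61 MPa
τ_max ≤ 291 MPa → acceptable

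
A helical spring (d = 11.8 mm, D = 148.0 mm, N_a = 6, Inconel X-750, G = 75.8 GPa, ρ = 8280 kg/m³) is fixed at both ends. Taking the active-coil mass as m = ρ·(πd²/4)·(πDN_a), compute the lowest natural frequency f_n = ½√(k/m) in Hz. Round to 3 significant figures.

k = Gd⁴/(8D³N_a) = (75.8×10³)(11.8⁴)/(8·148.0³·6) = 9.4443 N/mm = 9444.3 N/m
Wire length L = πDN_a = π·148.0·6 = 2789.7 mm
m = ρ·(πd²/4)·L = 8280 × 109.36×10⁻⁶ m² × 2.7897 m = 2.5261 kg
f_n = ½√(k/m) = 0.5·√(9444.3/2.5261) = 0.5·√(3738.7) = 30.573 Hz

30.6 Hz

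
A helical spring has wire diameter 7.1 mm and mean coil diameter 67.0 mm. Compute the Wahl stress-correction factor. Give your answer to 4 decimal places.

C = D/d = 67.0/7.1 = 9.4366
K_W = (4C−1)/(4C−4) + 0.615/C = 36.746/33.746 + 0.0652 = 1.1541

1.1541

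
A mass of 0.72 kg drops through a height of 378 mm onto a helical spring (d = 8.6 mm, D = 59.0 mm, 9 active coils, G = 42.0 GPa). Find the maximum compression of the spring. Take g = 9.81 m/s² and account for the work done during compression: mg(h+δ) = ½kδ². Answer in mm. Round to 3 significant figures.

k = Gd⁴/(8D³N_a) = (42.0×10³)(8.6⁴)/(8·59.0³·9) = 15.537 N/mm
W = mg = 0.72 × 9.81 = 7.0632 N
½kδ² − Wδ − Wh = 0 → δ = (W + √(W² + 2kWh))/k
δ = (7.0632 + √(49.889 + 82961.7))/15.537 = (7.0632 + 288.12)/15.537 = 18.999 mm

19.0 mm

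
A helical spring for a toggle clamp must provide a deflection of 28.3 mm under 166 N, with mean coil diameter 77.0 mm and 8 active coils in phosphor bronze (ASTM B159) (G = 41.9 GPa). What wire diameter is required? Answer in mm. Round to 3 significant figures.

8.00 mm

Required rate k = F/δ = 166/28.3 = 5.8657 N/mm
d = (8D³N_a·k / G)^(1/4) = (8·77.0³·8·5.8657 / (41.9×10³))^0.25
  = (4090.3)^0.25 = 7.9972 mm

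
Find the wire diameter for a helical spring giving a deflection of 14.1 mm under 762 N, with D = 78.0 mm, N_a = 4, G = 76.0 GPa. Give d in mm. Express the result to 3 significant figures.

10.2 mm

Required rate k = F/δ = 762/14.1 = 54.043 N/mm
d = (8D³N_a·k / G)^(1/4) = (8·78.0³·4·54.043 / (76.0×10³))^0.25
  = (10798)^0.25 = 10.1939 mm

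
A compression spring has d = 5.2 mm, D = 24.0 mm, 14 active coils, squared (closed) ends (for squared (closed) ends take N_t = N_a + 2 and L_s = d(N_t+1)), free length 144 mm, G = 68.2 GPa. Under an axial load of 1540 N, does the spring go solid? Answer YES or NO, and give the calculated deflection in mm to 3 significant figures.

k = Gd⁴/(8D³N_a) = (68.2×10³)(5.2⁴)/(8·24.0³·14) = 32.207 N/mm
N_t = 16; L_s = 5.2·17 = 88.4 mm; δ_solid = L₀ − L_s = 144 − 88.4 = 55.6 mm
δ = F/k = 1540/32.207 = 47.816 mm
δ < δ_solid → spring does not go solid

NO, δ = 47.8 mm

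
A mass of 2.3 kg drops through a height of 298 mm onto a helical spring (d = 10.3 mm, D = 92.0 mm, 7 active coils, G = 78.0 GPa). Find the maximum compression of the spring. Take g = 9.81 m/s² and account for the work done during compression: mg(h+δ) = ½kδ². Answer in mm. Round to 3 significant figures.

27.0 mm

k = Gd⁴/(8D³N_a) = (78.0×10³)(10.3⁴)/(8·92.0³·7) = 20.132 N/mm
W = mg = 2.3 × 9.81 = 22.563 N
½kδ² − Wδ − Wh = 0 → δ = (W + √(W² + 2kWh))/k
δ = (22.563 + √(509.09 + 270729))/20.132 = (22.563 + 520.81)/20.132 = 26.99 mm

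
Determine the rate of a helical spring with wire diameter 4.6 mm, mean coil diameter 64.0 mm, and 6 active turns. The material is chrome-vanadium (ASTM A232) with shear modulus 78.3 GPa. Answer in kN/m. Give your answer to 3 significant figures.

k = Gd⁴/(8D³N_a) = (78.3×10³ × 4.6⁴) / (8 × 64.0³ × 6)
  = 3.50585e+07 / 1.25829e+07 = 2.7862 N/mm

2.79 kN/m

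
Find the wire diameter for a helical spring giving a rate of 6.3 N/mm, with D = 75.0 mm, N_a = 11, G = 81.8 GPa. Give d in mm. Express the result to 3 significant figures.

7.31 mm

d = (8D³N_a·k / G)^(1/4) = (8·75.0³·11·6.3 / (81.8×10³))^0.25
  = (2859.3)^0.25 = 7.3125 mm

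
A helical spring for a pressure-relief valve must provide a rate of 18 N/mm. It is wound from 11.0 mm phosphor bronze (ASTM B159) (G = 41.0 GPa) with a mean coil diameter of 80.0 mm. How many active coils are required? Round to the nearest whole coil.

N_a = Gd⁴/(8D³k) = (41.0×10³ × 11.0⁴)/(8 × 80.0³ × 18)
    = 6.00281e+08 / 7.3728e+07 = 8.142 → 8 coils

8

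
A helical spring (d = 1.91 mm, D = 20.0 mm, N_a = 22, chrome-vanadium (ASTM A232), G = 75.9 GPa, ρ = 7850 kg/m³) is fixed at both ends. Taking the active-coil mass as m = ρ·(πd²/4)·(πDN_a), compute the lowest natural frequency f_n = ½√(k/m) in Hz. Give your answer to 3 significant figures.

k = Gd⁴/(8D³N_a) = (75.9×10³)(1.91⁴)/(8·20.0³·22) = 0.71742 N/mm = 717.42 N/m
Wire length L = πDN_a = π·20.0·22 = 1382.3 mm
m = ρ·(πd²/4)·L = 7850 × 2.8652×10⁻⁶ m² × 1.3823 m = 0.031091 kg
f_n = ½√(k/m) = 0.5·√(717.42/0.031091) = 0.5·√(23075) = 75.952 Hz

76.0 Hz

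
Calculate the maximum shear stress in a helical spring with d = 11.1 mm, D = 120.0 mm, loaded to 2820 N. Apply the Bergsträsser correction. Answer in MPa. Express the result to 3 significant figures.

708 MPa

Spring index C = D/d = 120.0/11.1 = 10.8108
K_B = (4C+2)/(4C−3) = 45.243/40.243 = 1.1242
τ₀ = 8FD/(πd³) = 8·2820·120.0/(π·11.1³) = 2.7072e+06/4296.5 = 630.09 MPa
τ_max = K·τ₀ = 1.1242 × 630.09 = 708.37 MPa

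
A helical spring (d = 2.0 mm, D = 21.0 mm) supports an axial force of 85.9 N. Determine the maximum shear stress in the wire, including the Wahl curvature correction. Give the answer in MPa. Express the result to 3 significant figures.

653 MPa

Spring index C = D/d = 21.0/2.0 = 10.5000
K_W = (4C−1)/(4C−4) + 0.615/C = 41.000/38.000 + 0.0586 = 1.1375
τ₀ = 8FD/(πd³) = 8·85.9·21.0/(π·2.0³) = 14431.2/25.133 = 574.2 MPa
τ_max = K·τ₀ = 1.1375 × 574.2 = 653.16 MPa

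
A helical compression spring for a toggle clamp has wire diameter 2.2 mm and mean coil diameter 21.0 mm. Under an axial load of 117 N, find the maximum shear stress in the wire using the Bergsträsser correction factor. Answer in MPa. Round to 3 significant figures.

Spring index C = D/d = 21.0/2.2 = 9.5455
K_B = (4C+2)/(4C−3) = 40.182/35.182 = 1.1421
τ₀ = 8FD/(πd³) = 8·117·21.0/(π·2.2³) = 19656/33.452 = 587.59 MPa
τ_max = K·τ₀ = 1.1421 × 587.59 = 671.1 MPa

671 MPa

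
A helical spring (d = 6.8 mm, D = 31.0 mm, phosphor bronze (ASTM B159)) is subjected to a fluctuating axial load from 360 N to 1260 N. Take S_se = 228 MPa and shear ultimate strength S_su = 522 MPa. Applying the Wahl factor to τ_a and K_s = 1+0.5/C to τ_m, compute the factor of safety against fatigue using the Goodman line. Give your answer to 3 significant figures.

C = D/d = 31.0/6.8 = 4.5588; K_W = (4C−1)/(4C−4)+0.615/C = 1.3456; K_s = 1+0.5/C = 1.1097
F_a = (F_max−F_min)/2 = 450 N; F_m = (F_max+F_min)/2 = 810 N
τ_a = K_W·8F_aD/(πd³) = 1.3456 × 112.98 = 152.03 MPa
τ_m = K_s·8F_mD/(πd³) = 1.1097 × 203.36 = 225.66 MPa
Goodman: 1/n_f = τ_a/S_se + τ_m/S_su = 152.03/228 + 225.66/522 = 0.66678 + 0.43230 = 1.0991
n_f = 1/1.0991 = 0.9098

0.910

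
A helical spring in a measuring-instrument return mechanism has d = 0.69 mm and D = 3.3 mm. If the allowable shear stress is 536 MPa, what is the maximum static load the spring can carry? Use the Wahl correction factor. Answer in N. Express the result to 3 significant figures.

C = D/d = 3.3/0.69 = 4.7826
K_W = (4C−1)/(4C−4) + 0.615/C = 18.130/15.130 + 0.1286 = 1.3269
τ_max = K·8FD/(πd³) → F_max = τ_allow·πd³/(8DK)
F_max = 536·π·0.69³/(8·3.3·1.3269) = 553.17/35.029 = 15.792 N

15.8 N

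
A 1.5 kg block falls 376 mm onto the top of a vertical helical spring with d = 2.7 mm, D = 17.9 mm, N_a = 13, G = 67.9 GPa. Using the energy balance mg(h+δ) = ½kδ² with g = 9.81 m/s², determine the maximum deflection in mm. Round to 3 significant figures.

k = Gd⁴/(8D³N_a) = (67.9×10³)(2.7⁴)/(8·17.9³·13) = 6.0497 N/mm
W = mg = 1.5 × 9.81 = 14.715 N
½kδ² − Wδ − Wh = 0 → δ = (W + √(W² + 2kWh))/k
δ = (14.715 + √(216.53 + 66943.8))/6.0497 = (14.715 + 259.15)/6.0497 = 45.27 mm

45.3 mm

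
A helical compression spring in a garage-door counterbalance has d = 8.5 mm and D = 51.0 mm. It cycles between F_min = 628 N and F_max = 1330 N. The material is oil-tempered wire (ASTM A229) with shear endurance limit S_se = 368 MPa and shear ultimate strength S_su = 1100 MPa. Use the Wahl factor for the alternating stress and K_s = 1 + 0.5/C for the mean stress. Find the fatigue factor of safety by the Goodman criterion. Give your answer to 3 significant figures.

C = D/d = 51.0/8.5 = 6.0000; K_W = (4C−1)/(4C−4)+0.615/C = 1.2525; K_s = 1+0.5/C = 1.0833
F_a = (F_max−F_min)/2 = 351 N; F_m = (F_max+F_min)/2 = 979 N
τ_a = K_W·8F_aD/(πd³) = 1.2525 × 74.227 = 92.969 MPa
τ_m = K_s·8F_mD/(πd³) = 1.0833 × 207.03 = 224.28 MPa
Goodman: 1/n_f = τ_a/S_se + τ_m/S_su = 92.969/368 + 224.28/1100 = 0.25263 + 0.20389 = 0.45653
n_f = 1/0.45653 = 2.19

2.19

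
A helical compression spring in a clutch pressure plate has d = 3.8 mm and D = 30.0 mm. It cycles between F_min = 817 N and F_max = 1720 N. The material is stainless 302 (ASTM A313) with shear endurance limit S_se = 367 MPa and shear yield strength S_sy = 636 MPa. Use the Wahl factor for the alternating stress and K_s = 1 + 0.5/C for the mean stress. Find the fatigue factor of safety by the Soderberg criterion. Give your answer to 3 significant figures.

0.201

C = D/d = 30.0/3.8 = 7.8947; K_W = (4C−1)/(4C−4)+0.615/C = 1.1867; K_s = 1+0.5/C = 1.0633
F_a = (F_max−F_min)/2 = 451.5 N; F_m = (F_max+F_min)/2 = 1268.5 N
τ_a = K_W·8F_aD/(πd³) = 1.1867 × 628.59 = 745.94 MPa
τ_m = K_s·8F_mD/(πd³) = 1.0633 × 1766 = 1877.9 MPa
Soderberg: 1/n_f = τ_a/S_se + τ_m/S_sy = 745.94/367 + 1877.9/636 = 2.03252 + 2.95266 = 4.9852
n_f = 1/4.9852 = 0.2006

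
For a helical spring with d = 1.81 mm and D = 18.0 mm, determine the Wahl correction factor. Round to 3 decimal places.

1.146

C = D/d = 18.0/1.81 = 9.9448
K_W = (4C−1)/(4C−4) + 0.615/C = 38.779/35.779 + 0.0618 = 1.1457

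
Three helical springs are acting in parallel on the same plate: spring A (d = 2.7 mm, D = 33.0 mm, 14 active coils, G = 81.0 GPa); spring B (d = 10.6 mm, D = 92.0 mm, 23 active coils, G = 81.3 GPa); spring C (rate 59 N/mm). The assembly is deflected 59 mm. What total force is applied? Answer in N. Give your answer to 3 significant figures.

3970 N

k_A = Gd⁴/(8D³N_a) = (81.0×10³)(2.7⁴)/(8·33.0³·14) = 1.0695 N/mm
k_B = Gd⁴/(8D³N_a) = (81.3×10³)(10.6⁴)/(8·92.0³·23) = 7.1636 N/mm
Parallel: k_eq = 1.0695 + 7.1636 + 59 = 67.233 N/mm
F = k_eq·δ = 67.233·59 = 3966.8 N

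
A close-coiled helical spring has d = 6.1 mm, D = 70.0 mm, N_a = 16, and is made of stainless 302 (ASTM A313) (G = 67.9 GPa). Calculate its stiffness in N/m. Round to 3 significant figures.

2140 N/m

k = Gd⁴/(8D³N_a) = (67.9×10³ × 6.1⁴) / (8 × 70.0³ × 16)
  = 9.40133e+07 / 4.3904e+07 = 2.1413 N/mm = 2141.3 N/m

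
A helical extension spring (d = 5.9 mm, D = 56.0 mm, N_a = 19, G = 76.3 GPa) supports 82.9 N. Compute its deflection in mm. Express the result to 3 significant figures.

k = Gd⁴/(8D³N_a) = (76.3×10³)(5.9⁴)/(8·56.0³·19) = 3.4636 N/mm
δ = F/k = 82.9 / 3.4636 = 23.935 mm

23.9 mm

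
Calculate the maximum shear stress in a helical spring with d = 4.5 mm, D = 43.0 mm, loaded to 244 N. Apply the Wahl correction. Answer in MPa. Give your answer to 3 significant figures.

Spring index C = D/d = 43.0/4.5 = 9.5556
K_W = (4C−1)/(4C−4) + 0.615/C = 37.222/34.222 + 0.0644 = 1.1520
τ₀ = 8FD/(πd³) = 8·244·43.0/(π·4.5³) = 83936/286.28 = 293.2 MPa
τ_max = K·τ₀ = 1.1520 × 293.2 = 337.77 MPa

338 MPa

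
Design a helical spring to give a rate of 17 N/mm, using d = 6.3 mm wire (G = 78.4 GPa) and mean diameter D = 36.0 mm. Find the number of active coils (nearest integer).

N_a = Gd⁴/(8D³k) = (78.4×10³ × 6.3⁴)/(8 × 36.0³ × 17)
    = 1.23503e+08 / 6.34522e+06 = 19.46 → 19 coils

19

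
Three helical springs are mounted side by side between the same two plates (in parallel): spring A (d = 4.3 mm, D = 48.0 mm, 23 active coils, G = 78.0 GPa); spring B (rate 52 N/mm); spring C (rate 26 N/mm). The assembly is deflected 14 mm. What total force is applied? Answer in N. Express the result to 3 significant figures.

1110 N

k_A = Gd⁴/(8D³N_a) = (78.0×10³)(4.3⁴)/(8·48.0³·23) = 1.3105 N/mm
Parallel: k_eq = 1.3105 + 52 + 26 = 79.31 N/mm
F = k_eq·δ = 79.31·14 = 1110.3 N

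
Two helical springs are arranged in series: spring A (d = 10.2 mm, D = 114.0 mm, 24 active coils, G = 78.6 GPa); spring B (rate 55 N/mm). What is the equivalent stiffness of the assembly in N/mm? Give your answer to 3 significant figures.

k_A = Gd⁴/(8D³N_a) = (78.6×10³)(10.2⁴)/(8·114.0³·24) = 2.9909 N/mm
Series: 1/k_eq = 1/2.9909 + 1/55 = 0.35253; k_eq = 2.8367 N/mm

2.84 N/mm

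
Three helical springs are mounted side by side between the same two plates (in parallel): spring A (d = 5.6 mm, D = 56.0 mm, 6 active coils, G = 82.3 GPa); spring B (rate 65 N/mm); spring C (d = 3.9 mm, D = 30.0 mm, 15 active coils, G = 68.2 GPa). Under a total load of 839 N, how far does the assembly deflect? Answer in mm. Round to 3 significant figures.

10.6 mm

k_A = Gd⁴/(8D³N_a) = (82.3×10³)(5.6⁴)/(8·56.0³·6) = 9.6017 N/mm
k_C = Gd⁴/(8D³N_a) = (68.2×10³)(3.9⁴)/(8·30.0³·15) = 4.8697 N/mm
Parallel: k_eq = 9.6017 + 65 + 4.8697 = 79.471 N/mm
δ = F/k_eq = 839/79.471 = 10.557 mm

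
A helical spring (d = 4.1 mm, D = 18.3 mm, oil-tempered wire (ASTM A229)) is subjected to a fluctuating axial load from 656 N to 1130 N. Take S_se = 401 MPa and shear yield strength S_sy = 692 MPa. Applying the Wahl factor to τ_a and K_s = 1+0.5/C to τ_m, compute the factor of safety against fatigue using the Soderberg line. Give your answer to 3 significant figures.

C = D/d = 18.3/4.1 = 4.4634; K_W = (4C−1)/(4C−4)+0.615/C = 1.3543; K_s = 1+0.5/C = 1.1120
F_a = (F_max−F_min)/2 = 237 N; F_m = (F_max+F_min)/2 = 893 N
τ_a = K_W·8F_aD/(πd³) = 1.3543 × 160.25 = 217.03 MPa
τ_m = K_s·8F_mD/(πd³) = 1.1120 × 603.8 = 671.44 MPa
Soderberg: 1/n_f = τ_a/S_se + τ_m/S_sy = 217.03/401 + 671.44/692 = 0.54122 + 0.97028 = 1.5115
n_f = 1/1.5115 = 0.6616

0.662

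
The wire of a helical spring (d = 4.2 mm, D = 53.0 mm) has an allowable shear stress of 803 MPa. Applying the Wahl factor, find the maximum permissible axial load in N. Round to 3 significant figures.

396 N

C = D/d = 53.0/4.2 = 12.6190
K_W = (4C−1)/(4C−4) + 0.615/C = 49.476/46.476 + 0.0487 = 1.1133
τ_max = K·8FD/(πd³) → F_max = τ_allow·πd³/(8DK)
F_max = 803·π·4.2³/(8·53.0·1.1133) = 1.869e+05/472.03 = 395.95 N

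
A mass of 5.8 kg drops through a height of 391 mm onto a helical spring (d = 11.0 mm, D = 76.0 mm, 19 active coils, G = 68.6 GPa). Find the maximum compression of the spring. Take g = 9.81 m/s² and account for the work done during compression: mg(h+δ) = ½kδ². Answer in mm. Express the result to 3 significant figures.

58.3 mm

k = Gd⁴/(8D³N_a) = (68.6×10³)(11.0⁴)/(8·76.0³·19) = 15.053 N/mm
W = mg = 5.8 × 9.81 = 56.898 N
½kδ² − Wδ − Wh = 0 → δ = (W + √(W² + 2kWh))/k
δ = (56.898 + √(3237.4 + 669752))/15.053 = (56.898 + 820.36)/15.053 = 58.28 mm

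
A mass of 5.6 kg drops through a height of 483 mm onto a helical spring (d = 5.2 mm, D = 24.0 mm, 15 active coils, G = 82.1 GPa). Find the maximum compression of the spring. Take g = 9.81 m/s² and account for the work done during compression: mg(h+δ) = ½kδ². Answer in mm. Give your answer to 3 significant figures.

k = Gd⁴/(8D³N_a) = (82.1×10³)(5.2⁴)/(8·24.0³·15) = 36.186 N/mm
W = mg = 5.6 × 9.81 = 54.936 N
½kδ² − Wδ − Wh = 0 → δ = (W + √(W² + 2kWh))/k
δ = (54.936 + √(3018 + 1.92033e+06))/36.186 = (54.936 + 1386.8)/36.186 = 39.844 mm

39.8 mm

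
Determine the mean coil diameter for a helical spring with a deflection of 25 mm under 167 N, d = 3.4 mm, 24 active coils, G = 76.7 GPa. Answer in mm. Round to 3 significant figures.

Required rate k = F/δ = 167/25 = 6.68 N/mm
D = (Gd⁴/(8N_a·k))^(1/3) = (76.7×10³·3.4⁴/(8·24·6.68))^(1/3)
  = (7991.59)^(1/3) = 19.9930 mm

20.0 mm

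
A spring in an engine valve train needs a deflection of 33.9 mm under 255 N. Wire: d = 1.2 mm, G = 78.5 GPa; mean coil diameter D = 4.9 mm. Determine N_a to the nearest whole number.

23

Required rate k = F/δ = 255/33.9 = 7.5221 N/mm
N_a = Gd⁴/(8D³k) = (78.5×10³ × 1.2⁴)/(8 × 4.9³ × 7.5221)
    = 162778 / 7079.76 = 22.99 → 23 coils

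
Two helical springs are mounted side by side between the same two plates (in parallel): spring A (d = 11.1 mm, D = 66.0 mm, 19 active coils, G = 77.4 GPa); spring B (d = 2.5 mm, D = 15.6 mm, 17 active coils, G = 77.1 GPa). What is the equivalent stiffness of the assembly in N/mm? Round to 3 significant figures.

k_A = Gd⁴/(8D³N_a) = (77.4×10³)(11.1⁴)/(8·66.0³·19) = 26.888 N/mm
k_B = Gd⁴/(8D³N_a) = (77.1×10³)(2.5⁴)/(8·15.6³·17) = 5.8331 N/mm
Parallel: k_eq = 26.888 + 5.8331 = 32.721 N/mm

32.7 N/mm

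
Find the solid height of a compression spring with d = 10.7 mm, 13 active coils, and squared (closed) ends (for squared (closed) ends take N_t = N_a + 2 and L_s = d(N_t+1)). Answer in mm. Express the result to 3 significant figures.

171 mm

squared (closed) ends: N_t = N_a + 2 = 13 + 2 = 15
L_s = d·(N_t+1) = 10.7 × 16 = 171.2 mm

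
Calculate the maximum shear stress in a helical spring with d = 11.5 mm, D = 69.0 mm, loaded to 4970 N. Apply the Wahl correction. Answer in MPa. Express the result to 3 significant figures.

Spring index C = D/d = 69.0/11.5 = 6.0000
K_W = (4C−1)/(4C−4) + 0.615/C = 23.000/20.000 + 0.1025 = 1.2525
τ₀ = 8FD/(πd³) = 8·4970·69.0/(π·11.5³) = 2.74344e+06/4778 = 574.19 MPa
τ_max = K·τ₀ = 1.2525 × 574.19 = 719.17 MPa

719 MPa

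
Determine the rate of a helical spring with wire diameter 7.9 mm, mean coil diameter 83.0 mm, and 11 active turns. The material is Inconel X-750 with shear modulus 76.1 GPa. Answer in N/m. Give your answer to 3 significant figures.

5890 N/m

k = Gd⁴/(8D³N_a) = (76.1×10³ × 7.9⁴) / (8 × 83.0³ × 11)
  = 2.9641e+08 / 5.03173e+07 = 5.8908 N/mm = 5890.8 N/m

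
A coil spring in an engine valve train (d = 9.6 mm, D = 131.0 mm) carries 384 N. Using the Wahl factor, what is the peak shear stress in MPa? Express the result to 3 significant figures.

Spring index C = D/d = 131.0/9.6 = 13.6458
K_W = (4C−1)/(4C−4) + 0.615/C = 53.583/50.583 + 0.0451 = 1.1044
τ₀ = 8FD/(πd³) = 8·384·131.0/(π·9.6³) = 402432/2779.5 = 144.79 MPa
τ_max = K·τ₀ = 1.1044 × 144.79 = 159.9 MPa

160 MPa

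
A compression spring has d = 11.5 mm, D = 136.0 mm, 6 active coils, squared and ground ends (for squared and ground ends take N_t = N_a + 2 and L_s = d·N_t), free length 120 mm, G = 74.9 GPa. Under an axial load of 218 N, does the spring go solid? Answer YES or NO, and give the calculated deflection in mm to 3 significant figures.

NO, δ = 20.1 mm

k = Gd⁴/(8D³N_a) = (74.9×10³)(11.5⁴)/(8·136.0³·6) = 10.85 N/mm
N_t = 8; L_s = 11.5·8 = 92 mm; δ_solid = L₀ − L_s = 120 − 92 = 28 mm
δ = F/k = 218/10.85 = 20.093 mm
δ < δ_solid → spring does not go solid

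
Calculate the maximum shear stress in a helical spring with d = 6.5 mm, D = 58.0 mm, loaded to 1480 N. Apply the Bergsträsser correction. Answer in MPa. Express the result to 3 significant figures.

918 MPa

Spring index C = D/d = 58.0/6.5 = 8.9231
K_B = (4C+2)/(4C−3) = 37.692/32.692 = 1.1529
τ₀ = 8FD/(πd³) = 8·1480·58.0/(π·6.5³) = 686720/862.76 = 795.96 MPa
τ_max = K·τ₀ = 1.1529 × 795.96 = 917.69 MPa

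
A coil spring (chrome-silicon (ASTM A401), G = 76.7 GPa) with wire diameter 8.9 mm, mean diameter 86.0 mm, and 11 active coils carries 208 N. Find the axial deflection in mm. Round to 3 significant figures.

24.2 mm

k = Gd⁴/(8D³N_a) = (76.7×10³)(8.9⁴)/(8·86.0³·11) = 8.5976 N/mm
δ = F/k = 208 / 8.5976 = 24.193 mm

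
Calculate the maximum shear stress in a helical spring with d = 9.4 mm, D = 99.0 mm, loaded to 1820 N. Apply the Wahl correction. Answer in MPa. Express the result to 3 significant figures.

628 MPa

Spring index C = D/d = 99.0/9.4 = 10.5319
K_W = (4C−1)/(4C−4) + 0.615/C = 41.128/38.128 + 0.0584 = 1.1371
τ₀ = 8FD/(πd³) = 8·1820·99.0/(π·9.4³) = 1.44144e+06/2609.4 = 552.41 MPa
τ_max = K·τ₀ = 1.1371 × 552.41 = 628.14 MPa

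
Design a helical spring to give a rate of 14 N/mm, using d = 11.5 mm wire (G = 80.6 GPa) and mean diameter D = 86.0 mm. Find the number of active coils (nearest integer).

20

N_a = Gd⁴/(8D³k) = (80.6×10³ × 11.5⁴)/(8 × 86.0³ × 14)
    = 1.4097e+09 / 7.12383e+07 = 19.79 → 20 coils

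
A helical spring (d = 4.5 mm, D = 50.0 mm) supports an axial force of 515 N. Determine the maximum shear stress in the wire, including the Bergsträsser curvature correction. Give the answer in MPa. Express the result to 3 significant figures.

Spring index C = D/d = 50.0/4.5 = 11.1111
K_B = (4C+2)/(4C−3) = 46.444/41.444 = 1.1206
τ₀ = 8FD/(πd³) = 8·515·50.0/(π·4.5³) = 206000/286.28 = 719.58 MPa
τ_max = K·τ₀ = 1.1206 × 719.58 = 806.39 MPa

806 MPa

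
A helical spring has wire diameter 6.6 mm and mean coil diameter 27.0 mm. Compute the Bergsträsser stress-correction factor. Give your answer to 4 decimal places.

C = D/d = 27.0/6.6 = 4.0909
K_B = (4C+2)/(4C−3) = 18.364/13.364 = 1.3741

1.3741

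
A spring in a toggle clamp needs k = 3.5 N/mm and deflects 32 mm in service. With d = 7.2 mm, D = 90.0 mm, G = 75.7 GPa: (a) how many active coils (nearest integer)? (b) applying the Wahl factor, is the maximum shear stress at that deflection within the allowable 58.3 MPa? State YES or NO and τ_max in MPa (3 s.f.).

(a) 10 coils; (b) NO, τ_max = 76.4 MPa

N_a = Gd⁴/(8D³k) = (75.7×10³)(7.2⁴)/(8·90.0³·3.5) = 9.966 → N_a = 10
Actual rate k = Gd⁴/(8D³·10) = 3.4883 N/mm
Working load F = kδ = 3.4883·32 = 111.62 N
C = 90.0/7.2 = 12.5000; K_W = (4C−1)/(4C−4)+0.615/C = 1.1144
τ_max = K_W·8FD/(πd³) = 1.1144·68.54 = 76.382 MPa
τ_max > 58.3 MPa → exceeds allowable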